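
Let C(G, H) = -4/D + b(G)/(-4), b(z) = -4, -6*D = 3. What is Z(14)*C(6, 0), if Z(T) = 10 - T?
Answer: -36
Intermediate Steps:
D = -½ (D = -⅙*3 = -½ ≈ -0.50000)
C(G, H) = 9 (C(G, H) = -4/(-½) - 4/(-4) = -4*(-2) - 4*(-¼) = 8 + 1 = 9)
Z(14)*C(6, 0) = (10 - 1*14)*9 = (10 - 14)*9 = -4*9 = -36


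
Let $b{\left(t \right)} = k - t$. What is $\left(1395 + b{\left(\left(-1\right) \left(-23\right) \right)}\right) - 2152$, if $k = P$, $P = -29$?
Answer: $-809$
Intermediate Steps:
$k = -29$
$b{\left(t \right)} = -29 - t$
$\left(1395 + b{\left(\left(-1\right) \left(-23\right) \right)}\right) - 2152 = \left(1395 - \left(29 - -23\right)\right) - 2152 = \left(1395 - 52\right) - 2152 = 1343 - 2152 = -809$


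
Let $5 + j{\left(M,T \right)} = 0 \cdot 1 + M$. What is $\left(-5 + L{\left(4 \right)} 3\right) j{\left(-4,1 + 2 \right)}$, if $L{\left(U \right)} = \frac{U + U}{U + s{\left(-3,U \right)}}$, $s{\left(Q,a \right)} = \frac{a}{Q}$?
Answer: $-36$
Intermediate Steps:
$j{\left(M,T \right)} = -5 + M$ ($j{\left(M,T \right)} = -5 + \left(0 \cdot 1 + M\right) = -5 + \left(0 + M\right) = -5 + M$)
$L{\left(U \right)} = 3$ ($L{\left(U \right)} = \frac{U + U}{U + \frac{U}{-3}} = \frac{2 U}{U + U \left(- \frac{1}{3}\right)} = \frac{2 U}{U - \frac{U}{3}} = \frac{2 U}{\frac{2}{3} U} = 2 U \frac{3}{2 U} = 3$)
$\left(-5 + L{\left(4 \right)} 3\right) j{\left(-4,1 + 2 \right)} = \left(-5 + 3 \cdot 3\right) \left(-5 - 4\right) = \left(-5 + 9\right) \left(-9\right) = 4 \left(-9\right) = -36$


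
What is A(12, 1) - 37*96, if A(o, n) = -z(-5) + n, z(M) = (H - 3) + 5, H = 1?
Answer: -3554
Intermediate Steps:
z(M) = 3 (z(M) = (1 - 3) + 5 = -2 + 5 = 3)
A(o, n) = -3 + n (A(o, n) = -1*3 + n = -3 + n)
A(12, 1) - 37*96 = (-3 + 1) - 37*96 = -2 - 3552 = -3554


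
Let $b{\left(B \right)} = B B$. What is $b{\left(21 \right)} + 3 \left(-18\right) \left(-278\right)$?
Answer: $15453$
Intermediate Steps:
$b{\left(B \right)} = B^{2}$
$b{\left(21 \right)} + 3 \left(-18\right) \left(-278\right) = 21^{2} + 3 \left(-18\right) \left(-278\right) = 441 - -15012 = 441 + 15012 = 15453$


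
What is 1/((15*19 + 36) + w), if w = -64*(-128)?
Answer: 1/8513 ≈ 0.00011747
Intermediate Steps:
w = 8192
1/((15*19 + 36) + w) = 1/((15*19 + 36) + 8192) = 1/((285 + 36) + 8192) = 1/(321 + 8192) = 1/8513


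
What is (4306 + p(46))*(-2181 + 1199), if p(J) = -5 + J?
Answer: -4268754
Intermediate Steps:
(4306 + p(46))*(-2181 + 1199) = (4306 + (-5 + 46))*(-2181 + 1199) = (4306 + 41)*(-982) = 4347*(-982) = -4268754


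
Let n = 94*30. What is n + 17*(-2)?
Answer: 2786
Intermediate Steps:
n = 2820
n + 17*(-2) = 2820 + 17*(-2) = 2820 - 34 = 2786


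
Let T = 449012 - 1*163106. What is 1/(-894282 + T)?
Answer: -1/608376 ≈ -1.6437e-6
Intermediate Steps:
T = 285906 (T = 449012 - 163106 = 285906)
1/(-894282 + T) = 1/(-894282 + 285906) = 1/(-608376) = -1/608376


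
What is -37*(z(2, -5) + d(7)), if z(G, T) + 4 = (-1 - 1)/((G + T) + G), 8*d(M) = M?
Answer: 333/8 ≈ 41.625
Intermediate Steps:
d(M) = M/8
z(G, T) = -4 - 2/(T + 2*G) (z(G, T) = -4 + (-1 - 1)/((G + T) + G) = -4 - 2/(T + 2*G))
-37*(z(2, -5) + d(7)) = -37*(2*(-1 - 4*2 - 2*(-5))/(-5 + 2*2) + (⅛)*7) = -37*(2*(-1 - 8 + 10)/(-5 + 4) + 7/8) = -37*(2*1/(-1) + 7/8) = -37*(2*(-1)*1 + 7/8) = -37*(-2 + 7/8) = -37*(-9/8) = 333/8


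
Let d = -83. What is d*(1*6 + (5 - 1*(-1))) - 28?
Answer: -1024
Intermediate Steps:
d*(1*6 + (5 - 1*(-1))) - 28 = -83*(1*6 + (5 - 1*(-1))) - 28 = -83*(6 + (5 + 1)) - 28 = -83*(6 + 6) - 28 = -83*12 - 28 = -996 - 28 = -1024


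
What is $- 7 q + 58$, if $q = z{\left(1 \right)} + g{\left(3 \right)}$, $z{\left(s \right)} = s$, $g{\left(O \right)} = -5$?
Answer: $86$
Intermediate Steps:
$q = -4$ ($q = 1 - 5 = -4$)
$- 7 q + 58 = \left(-7\right) \left(-4\right) + 58 = 28 + 58 = 86$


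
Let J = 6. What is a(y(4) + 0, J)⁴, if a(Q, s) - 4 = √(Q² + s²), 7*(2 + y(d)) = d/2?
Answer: 13230352/2401 + 258432*√53/343 ≈ 10996.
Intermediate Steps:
y(d) = -2 + d/14 (y(d) = -2 + (d/2)/7 = -2 + d/14)
a(Q, s) = 4 + √(Q² + s²)
a(y(4) + 0, J)⁴ = (4 + √(((-2 + (1/14)*4) + 0)² + 6²))⁴ = (4 + √(((-2 + 2/7) + 0)² + 36))⁴ = (4 + √((-12/7 + 0)² + 36))⁴ = (4 + √((-12/7)² + 36))⁴ = (4 + √(144/49 + 36))⁴ = (4 + √(1908/49))⁴ = (4 + 6*√53/7)⁴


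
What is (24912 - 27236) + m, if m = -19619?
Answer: -21943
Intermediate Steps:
(24912 - 27236) + m = (24912 - 27236) - 19619 = -2324 - 19619 = -21943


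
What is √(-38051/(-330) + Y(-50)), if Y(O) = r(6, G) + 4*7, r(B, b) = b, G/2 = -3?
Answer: √14952630/330 ≈ 11.718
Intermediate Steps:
G = -6 (G = 2*(-3) = -6)
Y(O) = 22 (Y(O) = -6 + 4*7 = -6 + 28 = 22)
√(-38051/(-330) + Y(-50)) = √(-38051/(-330) + 22) = √(-38051*(-1/330) + 22) = √(38051/330 + 22) = √(45311/330) = √14952630/330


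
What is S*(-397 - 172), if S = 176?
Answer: -100144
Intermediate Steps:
S*(-397 - 172) = 176*(-397 - 172) = 176*(-569) = -100144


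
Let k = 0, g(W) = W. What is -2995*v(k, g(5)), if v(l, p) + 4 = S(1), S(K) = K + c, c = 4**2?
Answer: -38935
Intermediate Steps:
c = 16
S(K) = 16 + K (S(K) = K + 16 = 16 + K)
v(l, p) = 13 (v(l, p) = -4 + (16 + 1) = -4 + 17 = 13)
-2995*v(k, g(5)) = -2995*13 = -38935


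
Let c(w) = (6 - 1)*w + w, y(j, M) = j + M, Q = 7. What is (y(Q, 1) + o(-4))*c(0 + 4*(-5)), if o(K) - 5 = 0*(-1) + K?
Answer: -1080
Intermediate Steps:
y(j, M) = M + j
o(K) = 5 + K (o(K) = 5 + (0*(-1) + K) = 5 + (0 + K) = 5 + K)
c(w) = 6*w (c(w) = 5*w + w = 6*w)
(y(Q, 1) + o(-4))*c(0 + 4*(-5)) = ((1 + 7) + (5 - 4))*(6*(0 + 4*(-5))) = (8 + 1)*(6*(0 - 20)) = 9*(6*(-20)) = 9*(-120) = -1080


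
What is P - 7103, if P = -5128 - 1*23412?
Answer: -35643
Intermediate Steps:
P = -28540 (P = -5128 - 23412 = -28540)
P - 7103 = -28540 - 7103 = -35643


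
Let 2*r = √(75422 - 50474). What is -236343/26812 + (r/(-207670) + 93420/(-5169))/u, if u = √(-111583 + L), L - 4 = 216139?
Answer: -236343/26812 - 1557*√6535/2251961 - 9*√503195/5428493800 ≈ -8.8707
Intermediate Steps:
L = 216143 (L = 4 + 216139 = 216143)
r = 9*√77 (r = √(75422 - 50474)/2 = √24948/2 = (18*√77)/2 = 9*√77 ≈ 78.975)
u = 4*√6535 (u = √(-111583 + 216143) = √104560 = 4*√6535 ≈ 323.36)
-236343/26812 + (r/(-207670) + 93420/(-5169))/u = -236343/26812 + ((9*√77)/(-207670) + 93420/(-5169))/((4*√6535)) = -236343*1/26812 + ((9*√77)*(-1/207670) + 93420*(-1/5169))*(√6535/26140) = -236343/26812 + (-9*√77/207670 - 31140/1723)*(√6535/26140) = -236343/26812 + (-31140/1723 - 9*√77/207670)*(√6535/26140) = -236343/26812 + √6535*(-31140/1723 - 9*√77/207670)/26140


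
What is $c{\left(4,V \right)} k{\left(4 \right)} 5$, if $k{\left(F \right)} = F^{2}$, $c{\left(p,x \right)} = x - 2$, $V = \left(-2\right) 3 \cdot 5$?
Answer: $-2560$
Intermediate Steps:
$V = -30$ ($V = \left(-6\right) 5 = -30$)
$c{\left(p,x \right)} = -2 + x$
$c{\left(4,V \right)} k{\left(4 \right)} 5 = \left(-2 - 30\right) 4^{2} \cdot 5 = \left(-32\right) 16 \cdot 5 = \left(-512\right) 5 = -2560$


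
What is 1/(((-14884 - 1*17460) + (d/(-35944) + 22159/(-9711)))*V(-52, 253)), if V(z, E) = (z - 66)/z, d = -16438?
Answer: -4537678392/333066230442733 ≈ -1.3624e-5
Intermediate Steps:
V(z, E) = (-66 + z)/z
1/(((-14884 - 1*17460) + (d/(-35944) + 22159/(-9711)))*V(-52, 253)) = 1/(((-14884 - 1*17460) + (-16438/(-35944) + 22159/(-9711)))*(((-66 - 52)/(-52)))) = 1/(((-14884 - 17460) + (-16438*(-1/35944) + 22159*(-1/9711)))*((-1/52*(-118)))) = 1/((-32344 + (8219/17972 - 22159/9711))*(59/26)) = (26/59)/(-32344 - 318426839/174526092) = (26/59)/(-5645190346487/174526092) = -174526092/5645190346487*26/59 = -4537678392/333066230442733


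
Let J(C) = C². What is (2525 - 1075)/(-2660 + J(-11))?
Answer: -1450/2539 ≈ -0.57109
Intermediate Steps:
(2525 - 1075)/(-2660 + J(-11)) = (2525 - 1075)/(-2660 + (-11)²) = 1450/(-2660 + 121) = 1450/(-2539) = 1450*(-1/2539) = -1450/2539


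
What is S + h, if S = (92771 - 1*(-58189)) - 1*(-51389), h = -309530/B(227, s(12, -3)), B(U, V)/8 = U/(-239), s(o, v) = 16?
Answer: 220721727/908 ≈ 2.4309e+5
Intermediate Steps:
B(U, V) = -8*U/239 (B(U, V) = 8*(U/(-239)) = 8*(U*(-1/239)) = 8*(-U/239) = -8*U/239)
h = 36988835/908 (h = -309530/((-8/239*227)) = -309530/(-1816/239) = -309530*(-239/1816) = 36988835/908 ≈ 40737.)
S = 202349 (S = (92771 + 58189) + 51389 = 150960 + 51389 = 202349)
S + h = 202349 + 36988835/908 = 220721727/908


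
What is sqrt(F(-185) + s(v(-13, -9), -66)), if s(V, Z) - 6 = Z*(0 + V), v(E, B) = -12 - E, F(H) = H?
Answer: 7*I*sqrt(5) ≈ 15.652*I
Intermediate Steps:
s(V, Z) = 6 + V*Z (s(V, Z) = 6 + Z*(0 + V) = 6 + Z*V = 6 + V*Z)
sqrt(F(-185) + s(v(-13, -9), -66)) = sqrt(-185 + (6 + (-12 - 1*(-13))*(-66))) = sqrt(-185 + (6 + (-12 + 13)*(-66))) = sqrt(-185 + (6 + 1*(-66))) = sqrt(-185 + (6 - 66)) = sqrt(-185 - 60) = sqrt(-245) = 7*I*sqrt(5)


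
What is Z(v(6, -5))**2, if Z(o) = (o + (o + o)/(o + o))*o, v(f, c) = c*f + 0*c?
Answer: 756900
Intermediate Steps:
v(f, c) = c*f (v(f, c) = c*f + 0 = c*f)
Z(o) = o*(1 + o) (Z(o) = (o + (2*o)/((2*o)))*o = (o + (2*o)*(1/(2*o)))*o = (o + 1)*o = (1 + o)*o = o*(1 + o))
Z(v(6, -5))**2 = ((-5*6)*(1 - 5*6))**2 = (-30*(1 - 30))**2 = (-30*(-29))**2 = 870**2 = 756900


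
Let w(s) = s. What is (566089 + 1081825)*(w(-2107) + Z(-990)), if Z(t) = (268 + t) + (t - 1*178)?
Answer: -6586712258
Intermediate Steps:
Z(t) = 90 + 2*t (Z(t) = (268 + t) + (t - 178) = (268 + t) + (-178 + t) = 90 + 2*t)
(566089 + 1081825)*(w(-2107) + Z(-990)) = (566089 + 1081825)*(-2107 + (90 + 2*(-990))) = 1647914*(-2107 + (90 - 1980)) = 1647914*(-2107 - 1890) = 1647914*(-3997) = -6586712258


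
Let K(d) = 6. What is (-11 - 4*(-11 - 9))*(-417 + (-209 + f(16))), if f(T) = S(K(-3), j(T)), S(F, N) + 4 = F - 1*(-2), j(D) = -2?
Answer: -42918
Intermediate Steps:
S(F, N) = -2 + F (S(F, N) = -4 + (F - 1*(-2)) = -4 + (F + 2) = -4 + (2 + F) = -2 + F)
f(T) = 4 (f(T) = -2 + 6 = 4)
(-11 - 4*(-11 - 9))*(-417 + (-209 + f(16))) = (-11 - 4*(-11 - 9))*(-417 + (-209 + 4)) = (-11 - 4*(-20))*(-417 - 205) = (-11 + 80)*(-622) = 69*(-622) = -42918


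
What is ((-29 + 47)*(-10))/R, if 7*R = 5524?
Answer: -315/1381 ≈ -0.22810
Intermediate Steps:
R = 5524/7 (R = (⅐)*5524 = 5524/7 ≈ 789.14)
((-29 + 47)*(-10))/R = ((-29 + 47)*(-10))/(5524/7) = (18*(-10))*(7/5524) = -180*7/5524 = -315/1381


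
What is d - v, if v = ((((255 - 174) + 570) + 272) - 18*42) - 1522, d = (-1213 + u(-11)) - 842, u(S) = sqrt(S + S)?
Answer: -700 + I*sqrt(22) ≈ -700.0 + 4.6904*I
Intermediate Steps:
u(S) = sqrt(2)*sqrt(S) (u(S) = sqrt(2*S) = sqrt(2)*sqrt(S))
d = -2055 + I*sqrt(22) (d = (-1213 + sqrt(2)*sqrt(-11)) - 842 = (-1213 + sqrt(2)*(I*sqrt(11))) - 842 = (-1213 + I*sqrt(22)) - 842 = -2055 + I*sqrt(22) ≈ -2055.0 + 4.6904*I)
v = -1355 (v = (((81 + 570) + 272) - 756) - 1522 = ((651 + 272) - 756) - 1522 = (923 - 756) - 1522 = 167 - 1522 = -1355)
d - v = (-2055 + I*sqrt(22)) - 1*(-1355) = (-2055 + I*sqrt(22)) + 1355 = -700 + I*sqrt(22)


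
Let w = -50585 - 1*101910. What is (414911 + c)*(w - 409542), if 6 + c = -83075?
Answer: -186500737710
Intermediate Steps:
c = -83081 (c = -6 - 83075 = -83081)
w = -152495 (w = -50585 - 101910 = -152495)
(414911 + c)*(w - 409542) = (414911 - 83081)*(-152495 - 409542) = 331830*(-562037) = -186500737710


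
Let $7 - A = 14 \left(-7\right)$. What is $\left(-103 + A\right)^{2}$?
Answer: $4$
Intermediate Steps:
$A = 105$ ($A = 7 - 14 \left(-7\right) = 7 - -98 = 7 + 98 = 105$)
$\left(-103 + A\right)^{2} = \left(-103 + 105\right)^{2} = 2^{2} = 4$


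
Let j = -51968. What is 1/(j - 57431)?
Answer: -1/109399 ≈ -9.1408e-6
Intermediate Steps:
1/(j - 57431) = 1/(-51968 - 57431) = 1/(-109399) = -1/109399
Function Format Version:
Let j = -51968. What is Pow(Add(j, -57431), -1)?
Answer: Rational(-1, 109399) ≈ -9.1408e-6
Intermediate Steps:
Pow(Add(j, -57431), -1) = Pow(Add(-51968, -57431), -1) = Pow(-109399, -1) = Rational(-1, 109399)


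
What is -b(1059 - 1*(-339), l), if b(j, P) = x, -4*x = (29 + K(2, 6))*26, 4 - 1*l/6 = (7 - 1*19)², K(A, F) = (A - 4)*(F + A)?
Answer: 169/2 ≈ 84.500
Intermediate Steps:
K(A, F) = (-4 + A)*(A + F)
l = -840 (l = 24 - 6*(7 - 1*19)² = 24 - 6*(7 - 19)² = 24 - 6*(-12)² = 24 - 6*144 = 24 - 864 = -840)
x = -169/2 (x = -(29 + (2² - 4*2 - 4*6 + 2*6))*26/4 = -(29 + (4 - 8 - 24 + 12))*26/4 = -(29 - 16)*26/4 = -13*26/4 = -¼*338 = -169/2 ≈ -84.500)
b(j, P) = -169/2
-b(1059 - 1*(-339), l) = -1*(-169/2) = 169/2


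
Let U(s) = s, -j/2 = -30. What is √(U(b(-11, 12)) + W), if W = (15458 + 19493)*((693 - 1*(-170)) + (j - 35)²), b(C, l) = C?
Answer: √52007077 ≈ 7211.6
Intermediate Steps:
j = 60 (j = -2*(-30) = 60)
W = 52007088 (W = (15458 + 19493)*((693 - 1*(-170)) + (60 - 35)²) = 34951*((693 + 170) + 25²) = 34951*(863 + 625) = 34951*1488 = 52007088)
√(U(b(-11, 12)) + W) = √(-11 + 52007088) = √52007077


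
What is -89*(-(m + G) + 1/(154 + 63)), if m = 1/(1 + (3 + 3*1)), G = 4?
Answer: 79922/217 ≈ 368.30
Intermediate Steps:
m = ⅐ (m = 1/(1 + (3 + 3)) = 1/(1 + 6) = 1/7 = ⅐ ≈ 0.14286)
-89*(-(m + G) + 1/(154 + 63)) = -89*(-(⅐ + 4) + 1/(154 + 63)) = -89*(-1*29/7 + 1/217) = -89*(-29/7 + 1/217) = -89*(-898/217) = 79922/217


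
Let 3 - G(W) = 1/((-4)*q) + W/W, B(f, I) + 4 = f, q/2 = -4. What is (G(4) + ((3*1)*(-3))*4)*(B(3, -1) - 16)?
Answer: 18513/32 ≈ 578.53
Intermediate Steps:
q = -8 (q = 2*(-4) = -8)
B(f, I) = -4 + f
G(W) = 63/32 (G(W) = 3 - (1/(-4*(-8)) + W/W) = 3 - (-¼*(-⅛) + 1) = 3 - (1/32 + 1) = 3 - 1*33/32 = 3 - 33/32 = 63/32)
(G(4) + ((3*1)*(-3))*4)*(B(3, -1) - 16) = (63/32 + ((3*1)*(-3))*4)*((-4 + 3) - 16) = (63/32 + (3*(-3))*4)*(-1 - 16) = (63/32 - 9*4)*(-17) = (63/32 - 36)*(-17) = -1089/32*(-17) = 18513/32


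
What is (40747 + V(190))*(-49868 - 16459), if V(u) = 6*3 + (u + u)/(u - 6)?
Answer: -124382028195/46 ≈ -2.7040e+9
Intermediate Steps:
V(u) = 18 + 2*u/(-6 + u) (V(u) = 18 + (2*u)/(-6 + u) = 18 + 2*u/(-6 + u))
(40747 + V(190))*(-49868 - 16459) = (40747 + 4*(-27 + 5*190)/(-6 + 190))*(-49868 - 16459) = (40747 + 4*(-27 + 950)/184)*(-66327) = (40747 + 4*(1/184)*923)*(-66327) = (40747 + 923/46)*(-66327) = (1875285/46)*(-66327) = -124382028195/46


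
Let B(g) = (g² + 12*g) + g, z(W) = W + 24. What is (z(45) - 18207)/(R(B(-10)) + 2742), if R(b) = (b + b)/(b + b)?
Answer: -18138/2743 ≈ -6.6125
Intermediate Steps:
z(W) = 24 + W
B(g) = g² + 13*g
R(b) = 1 (R(b) = (2*b)/((2*b)) = (2*b)*(1/(2*b)) = 1)
(z(45) - 18207)/(R(B(-10)) + 2742) = ((24 + 45) - 18207)/(1 + 2742) = (69 - 18207)/2743 = -18138*1/2743 = -18138/2743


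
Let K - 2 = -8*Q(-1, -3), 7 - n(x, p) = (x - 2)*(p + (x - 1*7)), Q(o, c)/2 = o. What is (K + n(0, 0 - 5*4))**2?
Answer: 841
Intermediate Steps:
Q(o, c) = 2*o
n(x, p) = 7 - (-2 + x)*(-7 + p + x) (n(x, p) = 7 - (x - 2)*(p + (x - 1*7)) = 7 - (-2 + x)*(p + (x - 7)) = 7 - (-2 + x)*(p + (-7 + x)) = 7 - (-2 + x)*(-7 + p + x))
K = 18 (K = 2 - 16*(-1) = 2 - 8*(-2) = 2 + 16 = 18)
(K + n(0, 0 - 5*4))**2 = (18 + (-7 - 1*0**2 + 2*(0 - 5*4) + 9*0 - 1*(0 - 5*4)*0))**2 = (18 + (-7 - 1*0 + 2*(0 - 20) + 0 - 1*(0 - 20)*0))**2 = (18 + (-7 + 0 + 2*(-20) + 0 - 1*(-20)*0))**2 = (18 + (-7 + 0 - 40 + 0 + 0))**2 = (18 - 47)**2 = (-29)**2 = 841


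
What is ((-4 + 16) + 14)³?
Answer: 17576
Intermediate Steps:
((-4 + 16) + 14)³ = (12 + 14)³ = 26³ = 17576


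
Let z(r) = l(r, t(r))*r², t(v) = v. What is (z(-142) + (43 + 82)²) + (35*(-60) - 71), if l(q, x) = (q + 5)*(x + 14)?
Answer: 353609358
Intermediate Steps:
l(q, x) = (5 + q)*(14 + x)
z(r) = r²*(70 + r² + 19*r) (z(r) = (70 + 5*r + 14*r + r*r)*r² = (70 + 5*r + 14*r + r²)*r² = (70 + r² + 19*r)*r² = r²*(70 + r² + 19*r))
(z(-142) + (43 + 82)²) + (35*(-60) - 71) = ((-142)²*(70 + (-142)² + 19*(-142)) + (43 + 82)²) + (35*(-60) - 71) = (20164*(70 + 20164 - 2698) + 125²) + (-2100 - 71) = (20164*17536 + 15625) - 2171 = (353595904 + 15625) - 2171 = 353611529 - 2171 = 353609358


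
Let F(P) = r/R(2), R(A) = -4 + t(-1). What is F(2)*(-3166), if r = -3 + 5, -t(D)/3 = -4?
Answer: -1583/2 ≈ -791.50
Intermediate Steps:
t(D) = 12 (t(D) = -3*(-4) = 12)
R(A) = 8 (R(A) = -4 + 12 = 8)
r = 2
F(P) = 1/4 (F(P) = 2/8 = 2*(1/8) = 1/4)
F(2)*(-3166) = (1/4)*(-3166) = -1583/2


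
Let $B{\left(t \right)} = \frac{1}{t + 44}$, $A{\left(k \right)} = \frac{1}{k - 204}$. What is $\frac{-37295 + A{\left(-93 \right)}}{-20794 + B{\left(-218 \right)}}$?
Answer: $\frac{642443728}{358197543} \approx 1.7935$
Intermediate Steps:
$A{\left(k \right)} = \frac{1}{-204 + k}$
$B{\left(t \right)} = \frac{1}{44 + t}$
$\frac{-37295 + A{\left(-93 \right)}}{-20794 + B{\left(-218 \right)}} = \frac{-37295 + \frac{1}{-204 - 93}}{-20794 + \frac{1}{44 - 218}} = \frac{-37295 + \frac{1}{-297}}{-20794 + \frac{1}{-174}} = \frac{-37295 - \frac{1}{297}}{-20794 - \frac{1}{174}} = - \frac{11076616}{297 \left(- \frac{3618157}{174}\right)} = \left(- \frac{11076616}{297}\right) \left(- \frac{174}{3618157}\right) = \frac{642443728}{358197543}$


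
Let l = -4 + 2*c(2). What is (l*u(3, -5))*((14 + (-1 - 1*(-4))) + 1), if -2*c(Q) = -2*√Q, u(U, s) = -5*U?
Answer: 1080 - 540*√2 ≈ 316.32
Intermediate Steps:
c(Q) = √Q (c(Q) = -(-1)*√Q = √Q)
l = -4 + 2*√2 ≈ -1.1716
(l*u(3, -5))*((14 + (-1 - 1*(-4))) + 1) = ((-4 + 2*√2)*(-5*3))*((14 + (-1 - 1*(-4))) + 1) = ((-4 + 2*√2)*(-15))*((14 + (-1 + 4)) + 1) = (60 - 30*√2)*((14 + 3) + 1) = (60 - 30*√2)*(17 + 1) = (60 - 30*√2)*18 = 1080 - 540*√2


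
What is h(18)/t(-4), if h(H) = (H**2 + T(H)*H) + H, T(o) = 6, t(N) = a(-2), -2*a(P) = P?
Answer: 450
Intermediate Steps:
a(P) = -P/2
t(N) = 1 (t(N) = -1/2*(-2) = 1)
h(H) = H**2 + 7*H (h(H) = (H**2 + 6*H) + H = H**2 + 7*H)
h(18)/t(-4) = (18*(7 + 18))/1 = (18*25)*1 = 450*1 = 450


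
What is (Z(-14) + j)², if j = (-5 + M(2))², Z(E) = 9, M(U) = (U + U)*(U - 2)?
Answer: 1156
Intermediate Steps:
M(U) = 2*U*(-2 + U) (M(U) = (2*U)*(-2 + U) = 2*U*(-2 + U))
j = 25 (j = (-5 + 2*2*(-2 + 2))² = (-5 + 2*2*0)² = (-5 + 0)² = (-5)² = 25)
(Z(-14) + j)² = (9 + 25)² = 34² = 1156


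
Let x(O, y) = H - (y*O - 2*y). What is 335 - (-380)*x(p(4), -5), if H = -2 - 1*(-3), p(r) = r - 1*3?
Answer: -1185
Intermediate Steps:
p(r) = -3 + r (p(r) = r - 3 = -3 + r)
H = 1 (H = -2 + 3 = 1)
x(O, y) = 1 + 2*y - O*y (x(O, y) = 1 - (y*O - 2*y) = 1 - (O*y - 2*y) = 1 - (-2*y + O*y) = 1 + (2*y - O*y) = 1 + 2*y - O*y)
335 - (-380)*x(p(4), -5) = 335 - (-380)*(1 + 2*(-5) - 1*(-3 + 4)*(-5)) = 335 - (-380)*(1 - 10 - 1*1*(-5)) = 335 - (-380)*(1 - 10 + 5) = 335 - (-380)*(-4) = 335 - 38*40 = 335 - 1520 = -1185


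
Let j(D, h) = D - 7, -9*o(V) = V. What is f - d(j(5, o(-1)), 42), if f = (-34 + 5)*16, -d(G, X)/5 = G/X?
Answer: -9749/21 ≈ -464.24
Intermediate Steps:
o(V) = -V/9
j(D, h) = -7 + D
d(G, X) = -5*G/X
f = -464 (f = -29*16 = -464)
f - d(j(5, o(-1)), 42) = -464 - (-5)*(-7 + 5)/42 = -464 - (-5)*(-2)/42 = -464 - 1*5/21 = -464 - 5/21 = -9749/21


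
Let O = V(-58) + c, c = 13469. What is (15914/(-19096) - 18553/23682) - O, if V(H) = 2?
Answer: -1523185330687/113057868 ≈ -13473.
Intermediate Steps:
O = 13471 (O = 2 + 13469 = 13471)
(15914/(-19096) - 18553/23682) - O = (15914/(-19096) - 18553/23682) - 1*13471 = (15914*(-1/19096) - 18553*1/23682) - 13471 = (-7957/9548 - 18553/23682) - 13471 = -182790859/113057868 - 13471 = -1523185330687/113057868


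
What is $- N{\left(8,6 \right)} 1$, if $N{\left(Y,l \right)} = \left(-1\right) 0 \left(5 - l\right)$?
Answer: $0$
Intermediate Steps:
$N{\left(Y,l \right)} = 0$ ($N{\left(Y,l \right)} = 0 \left(5 - l\right) = 0$)
$- N{\left(8,6 \right)} 1 = - 0 \cdot 1 = \left(-1\right) 0 = 0$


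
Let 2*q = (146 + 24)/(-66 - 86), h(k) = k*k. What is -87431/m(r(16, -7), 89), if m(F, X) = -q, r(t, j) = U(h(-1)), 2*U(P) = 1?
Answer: -781736/5 ≈ -1.5635e+5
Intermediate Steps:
h(k) = k²
U(P) = ½ (U(P) = (½)*1 = ½)
r(t, j) = ½
q = -85/152 (q = ((146 + 24)/(-66 - 86))/2 = (170/(-152))/2 = (170*(-1/152))/2 = (½)*(-85/76) = -85/152 ≈ -0.55921)
m(F, X) = 85/152 (m(F, X) = -1*(-85/152) = 85/152)
-87431/m(r(16, -7), 89) = -87431/85/152 = -87431*152/85 = -781736/5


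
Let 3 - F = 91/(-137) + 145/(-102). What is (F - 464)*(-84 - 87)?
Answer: 365533419/4658 ≈ 78474.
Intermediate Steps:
F = 71069/13974 (F = 3 - (91/(-137) + 145/(-102)) = 3 - (91*(-1/137) + 145*(-1/102)) = 3 - (-91/137 - 145/102) = 3 - 1*(-29147/13974) = 3 + 29147/13974 = 71069/13974 ≈ 5.0858)
(F - 464)*(-84 - 87) = (71069/13974 - 464)*(-84 - 87) = -6412867/13974*(-171) = 365533419/4658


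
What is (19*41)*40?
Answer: 31160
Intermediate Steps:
(19*41)*40 = 779*40 = 31160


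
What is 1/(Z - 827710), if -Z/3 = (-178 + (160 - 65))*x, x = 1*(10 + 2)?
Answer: -1/824722 ≈ -1.2125e-6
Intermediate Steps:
x = 12 (x = 1*12 = 12)
Z = 2988 (Z = -3*(-178 + (160 - 65))*12 = -3*(-178 + 95)*12 = -(-249)*12 = -3*(-996) = 2988)
1/(Z - 827710) = 1/(2988 - 827710) = 1/(-824722) = -1/824722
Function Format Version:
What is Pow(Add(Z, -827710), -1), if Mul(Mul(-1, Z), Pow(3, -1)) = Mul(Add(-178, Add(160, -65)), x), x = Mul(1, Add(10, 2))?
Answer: Rational(-1, 824722) ≈ -1.2125e-6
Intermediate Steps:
x = 12 (x = Mul(1, 12) = 12)
Z = 2988 (Z = Mul(-3, Mul(Add(-178, Add(160, -65)), 12)) = Mul(-3, Mul(Add(-178, 95), 12)) = Mul(-3, Mul(-83, 12)) = Mul(-3, -996) = 2988)
Pow(Add(Z, -827710), -1) = Pow(Add(2988, -827710), -1) = Pow(-824722, -1) = Rational(-1, 824722)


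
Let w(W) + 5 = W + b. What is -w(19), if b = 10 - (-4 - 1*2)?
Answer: -30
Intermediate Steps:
b = 16 (b = 10 - (-4 - 2) = 10 - 1*(-6) = 10 + 6 = 16)
w(W) = 11 + W (w(W) = -5 + (W + 16) = -5 + (16 + W) = 11 + W)
-w(19) = -(11 + 19) = -1*30 = -30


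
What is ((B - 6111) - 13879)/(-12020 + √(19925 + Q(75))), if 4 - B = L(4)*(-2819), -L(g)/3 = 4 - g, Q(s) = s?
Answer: 6005793/3611510 + 9993*√2/722302 ≈ 1.6825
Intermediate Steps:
L(g) = -12 + 3*g (L(g) = -3*(4 - g) = -12 + 3*g)
B = 4 (B = 4 - (-12 + 3*4)*(-2819) = 4 - (-12 + 12)*(-2819) = 4 - 0*(-2819) = 4 - 1*0 = 4 + 0 = 4)
((B - 6111) - 13879)/(-12020 + √(19925 + Q(75))) = ((4 - 6111) - 13879)/(-12020 + √(19925 + 75)) = (-6107 - 13879)/(-12020 + √20000) = -19986/(-12020 + 100*√2)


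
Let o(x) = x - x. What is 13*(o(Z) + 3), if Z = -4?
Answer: 39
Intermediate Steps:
o(x) = 0
13*(o(Z) + 3) = 13*(0 + 3) = 13*3 = 39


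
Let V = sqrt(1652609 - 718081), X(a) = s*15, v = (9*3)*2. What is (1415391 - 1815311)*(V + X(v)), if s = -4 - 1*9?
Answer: 77984400 - 22395520*sqrt(298) ≈ -3.0862e+8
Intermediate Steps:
s = -13 (s = -4 - 9 = -13)
v = 54 (v = 27*2 = 54)
X(a) = -195 (X(a) = -13*15 = -195)
V = 56*sqrt(298) (V = sqrt(934528) = 56*sqrt(298) ≈ 966.71)
(1415391 - 1815311)*(V + X(v)) = (1415391 - 1815311)*(56*sqrt(298) - 195) = -399920*(-195 + 56*sqrt(298)) = 77984400 - 22395520*sqrt(298)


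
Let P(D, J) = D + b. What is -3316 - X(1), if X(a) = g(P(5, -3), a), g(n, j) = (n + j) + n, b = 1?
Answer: -3329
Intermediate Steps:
P(D, J) = 1 + D (P(D, J) = D + 1 = 1 + D)
g(n, j) = j + 2*n (g(n, j) = (j + n) + n = j + 2*n)
X(a) = 12 + a (X(a) = a + 2*(1 + 5) = a + 2*6 = a + 12 = 12 + a)
-3316 - X(1) = -3316 - (12 + 1) = -3316 - 1*13 = -3316 - 13 = -3329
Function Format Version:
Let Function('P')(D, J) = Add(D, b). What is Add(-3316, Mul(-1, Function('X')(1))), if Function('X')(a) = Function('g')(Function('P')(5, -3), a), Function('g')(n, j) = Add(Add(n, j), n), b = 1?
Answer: -3329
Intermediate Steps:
Function('P')(D, J) = Add(1, D) (Function('P')(D, J) = Add(D, 1) = Add(1, D))
Function('g')(n, j) = Add(j, Mul(2, n)) (Function('g')(n, j) = Add(Add(j, n), n) = Add(j, Mul(2, n)))
Function('X')(a) = Add(12, a) (Function('X')(a) = Add(a, Mul(2, Add(1, 5))) = Add(a, Mul(2, 6)) = Add(a, 12) = Add(12, a))
Add(-3316, Mul(-1, Function('X')(1))) = Add(-3316, Mul(-1, Add(12, 1))) = Add(-3316, Mul(-1, 13)) = Add(-3316, -13) = -3329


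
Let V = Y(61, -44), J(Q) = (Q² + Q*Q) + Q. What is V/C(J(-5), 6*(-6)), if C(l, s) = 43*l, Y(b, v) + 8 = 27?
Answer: 19/1935 ≈ 0.0098191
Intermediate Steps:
Y(b, v) = 19 (Y(b, v) = -8 + 27 = 19)
J(Q) = Q + 2*Q² (J(Q) = (Q² + Q²) + Q = 2*Q² + Q = Q + 2*Q²)
V = 19
V/C(J(-5), 6*(-6)) = 19/((43*(-5*(1 + 2*(-5))))) = 19/((43*(-5*(1 - 10)))) = 19/((43*(-5*(-9)))) = 19/((43*45)) = 19/1935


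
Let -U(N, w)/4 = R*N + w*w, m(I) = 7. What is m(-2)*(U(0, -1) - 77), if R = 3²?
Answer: -567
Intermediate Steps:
R = 9
U(N, w) = -36*N - 4*w² (U(N, w) = -4*(9*N + w*w) = -4*(9*N + w²) = -4*(w² + 9*N) = -36*N - 4*w²)
m(-2)*(U(0, -1) - 77) = 7*((-36*0 - 4*(-1)²) - 77) = 7*((0 - 4*1) - 77) = 7*((0 - 4) - 77) = 7*(-4 - 77) = 7*(-81) = -567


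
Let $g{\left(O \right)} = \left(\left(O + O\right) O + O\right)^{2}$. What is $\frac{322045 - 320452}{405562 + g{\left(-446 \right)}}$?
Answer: $\frac{1593}{157916038558} \approx 1.0088 \cdot 10^{-8}$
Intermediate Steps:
$g{\left(O \right)} = \left(O + 2 O^{2}\right)^{2}$ ($g{\left(O \right)} = \left(2 O O + O\right)^{2} = \left(2 O^{2} + O\right)^{2} = \left(O + 2 O^{2}\right)^{2}$)
$\frac{322045 - 320452}{405562 + g{\left(-446 \right)}} = \frac{322045 - 320452}{405562 + \left(-446\right)^{2} \left(1 + 2 \left(-446\right)\right)^{2}} = \frac{1593}{405562 + 198916 \left(1 - 892\right)^{2}} = \frac{1593}{405562 + 198916 \left(-891\right)^{2}} = \frac{1593}{405562 + 198916 \cdot 793881} = \frac{1593}{405562 + 157915632996} = \frac{1593}{157916038558}$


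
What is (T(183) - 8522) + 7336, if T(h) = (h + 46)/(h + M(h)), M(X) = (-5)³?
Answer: -68559/58 ≈ -1182.1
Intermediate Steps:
M(X) = -125
T(h) = (46 + h)/(-125 + h) (T(h) = (h + 46)/(h - 125) = (46 + h)/(-125 + h))
(T(183) - 8522) + 7336 = ((46 + 183)/(-125 + 183) - 8522) + 7336 = (229/58 - 8522) + 7336 = -494047/58 + 7336 = -68559/58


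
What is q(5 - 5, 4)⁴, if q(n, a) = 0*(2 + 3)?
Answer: 0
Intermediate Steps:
q(n, a) = 0 (q(n, a) = 0*5 = 0)
q(5 - 5, 4)⁴ = 0⁴ = 0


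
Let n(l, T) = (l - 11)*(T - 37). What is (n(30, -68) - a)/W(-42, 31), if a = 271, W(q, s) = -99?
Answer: 206/9 ≈ 22.889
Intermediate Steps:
n(l, T) = (-37 + T)*(-11 + l) (n(l, T) = (-11 + l)*(-37 + T) = (-37 + T)*(-11 + l))
(n(30, -68) - a)/W(-42, 31) = ((407 - 37*30 - 11*(-68) - 68*30) - 1*271)/(-99) = ((407 - 1110 + 748 - 2040) - 271)*(-1/99) = (-1995 - 271)*(-1/99) = -2266*(-1/99) = 206/9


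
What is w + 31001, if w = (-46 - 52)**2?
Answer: 40605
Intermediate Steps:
w = 9604 (w = (-98)**2 = 9604)
w + 31001 = 9604 + 31001 = 40605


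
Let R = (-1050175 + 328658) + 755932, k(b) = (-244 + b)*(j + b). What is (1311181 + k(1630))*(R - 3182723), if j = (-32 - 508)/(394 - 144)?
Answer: -280779270515748/25 ≈ -1.1231e+13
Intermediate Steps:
j = -54/25 (j = -540/250 = -540*1/250 = -54/25 ≈ -2.1600)
k(b) = (-244 + b)*(-54/25 + b)
R = 34415 (R = -721517 + 755932 = 34415)
(1311181 + k(1630))*(R - 3182723) = (1311181 + (13176/25 + 1630**2 - 6154/25*1630))*(34415 - 3182723) = (1311181 + (13176/25 + 2656900 - 2006204/5))*(-3148308) = (1311181 + 56404656/25)*(-3148308) = (89184181/25)*(-3148308) = -280779270515748/25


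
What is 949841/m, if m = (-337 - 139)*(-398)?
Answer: 55873/11144 ≈ 5.0137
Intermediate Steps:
m = 189448 (m = -476*(-398) = 189448)
949841/m = 949841/189448 = 949841*(1/189448) = 55873/11144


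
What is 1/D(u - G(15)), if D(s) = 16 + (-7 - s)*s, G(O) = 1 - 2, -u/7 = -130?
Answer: -1/836282 ≈ -1.1958e-6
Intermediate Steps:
u = 910 (u = -7*(-130) = 910)
G(O) = -1
D(s) = 16 + s*(-7 - s)
1/D(u - G(15)) = 1/(16 - (910 - 1*(-1))² - 7*(910 - 1*(-1))) = 1/(16 - (910 + 1)² - 7*(910 + 1)) = 1/(16 - 1*911² - 7*911) = 1/(16 - 1*829921 - 6377) = 1/(16 - 829921 - 6377) = 1/(-836282) = -1/836282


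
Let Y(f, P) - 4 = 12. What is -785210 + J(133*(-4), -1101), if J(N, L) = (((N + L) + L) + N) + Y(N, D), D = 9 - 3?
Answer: -788460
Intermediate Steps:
D = 6
Y(f, P) = 16 (Y(f, P) = 4 + 12 = 16)
J(N, L) = 16 + 2*L + 2*N (J(N, L) = (((N + L) + L) + N) + 16 = (((L + N) + L) + N) + 16 = ((N + 2*L) + N) + 16 = (2*L + 2*N) + 16 = 16 + 2*L + 2*N)
-785210 + J(133*(-4), -1101) = -785210 + (16 + 2*(-1101) + 2*(133*(-4))) = -785210 + (16 - 2202 + 2*(-532)) = -785210 + (16 - 2202 - 1064) = -785210 - 3250 = -788460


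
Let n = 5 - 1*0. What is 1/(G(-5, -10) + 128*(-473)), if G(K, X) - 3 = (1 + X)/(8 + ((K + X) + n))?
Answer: -2/121073 ≈ -1.6519e-5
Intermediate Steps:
n = 5 (n = 5 + 0 = 5)
G(K, X) = 3 + (1 + X)/(13 + K + X) (G(K, X) = 3 + (1 + X)/(8 + ((K + X) + 5)) = 3 + (1 + X)/(8 + (5 + K + X)) = 3 + (1 + X)/(13 + K + X))
1/(G(-5, -10) + 128*(-473)) = 1/((40 + 3*(-5) + 4*(-10))/(13 - 5 - 10) + 128*(-473)) = 1/((40 - 15 - 40)/(-2) - 60544) = 1/(-½*(-15) - 60544) = 1/(15/2 - 60544) = 1/(-121073/2) = -2/121073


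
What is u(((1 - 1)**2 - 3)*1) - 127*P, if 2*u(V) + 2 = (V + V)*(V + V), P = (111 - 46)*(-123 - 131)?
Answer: 2096787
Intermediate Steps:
P = -16510 (P = 65*(-254) = -16510)
u(V) = -1 + 2*V**2 (u(V) = -1 + ((V + V)*(V + V))/2 = -1 + ((2*V)*(2*V))/2 = -1 + (4*V**2)/2 = -1 + 2*V**2)
u(((1 - 1)**2 - 3)*1) - 127*P = (-1 + 2*(((1 - 1)**2 - 3)*1)**2) - 127*(-16510) = (-1 + 2*((0**2 - 3)*1)**2) + 2096770 = (-1 + 2*((0 - 3)*1)**2) + 2096770 = (-1 + 2*(-3*1)**2) + 2096770 = (-1 + 2*(-3)**2) + 2096770 = (-1 + 2*9) + 2096770 = (-1 + 18) + 2096770 = 17 + 2096770 = 2096787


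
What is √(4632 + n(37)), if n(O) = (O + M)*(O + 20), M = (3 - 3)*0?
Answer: 3*√749 ≈ 82.104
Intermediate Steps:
M = 0 (M = 0*0 = 0)
n(O) = O*(20 + O) (n(O) = (O + 0)*(O + 20) = O*(20 + O))
√(4632 + n(37)) = √(4632 + 37*(20 + 37)) = √(4632 + 37*57) = √(4632 + 2109) = √6741 = 3*√749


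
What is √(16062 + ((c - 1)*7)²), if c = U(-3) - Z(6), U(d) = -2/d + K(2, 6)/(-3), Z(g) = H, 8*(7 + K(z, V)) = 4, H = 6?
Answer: √608857/6 ≈ 130.05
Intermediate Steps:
K(z, V) = -13/2 (K(z, V) = -7 + (⅛)*4 = -7 + ½ = -13/2)
Z(g) = 6
U(d) = 13/6 - 2/d (U(d) = -2/d - 13/2/(-3) = -2/d - 13/2*(-⅓) = -2/d + 13/6 = 13/6 - 2/d)
c = -19/6 (c = (13/6 - 2/(-3)) - 1*6 = (13/6 - 2*(-⅓)) - 6 = (13/6 + ⅔) - 6 = 17/6 - 6 = -19/6 ≈ -3.1667)
√(16062 + ((c - 1)*7)²) = √(16062 + ((-19/6 - 1)*7)²) = √(16062 + (-25/6*7)²) = √(16062 + (-175/6)²) = √(16062 + 30625/36) = √(608857/36) = √608857/6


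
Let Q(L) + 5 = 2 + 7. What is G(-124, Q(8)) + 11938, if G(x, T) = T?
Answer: 11942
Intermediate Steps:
Q(L) = 4 (Q(L) = -5 + (2 + 7) = -5 + 9 = 4)
G(-124, Q(8)) + 11938 = 4 + 11938 = 11942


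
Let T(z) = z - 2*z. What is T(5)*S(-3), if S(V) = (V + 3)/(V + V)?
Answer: 0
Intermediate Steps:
T(z) = -z
S(V) = (3 + V)/(2*V) (S(V) = (3 + V)/((2*V)) = (3 + V)*(1/(2*V)) = (3 + V)/(2*V))
T(5)*S(-3) = (-1*5)*((½)*(3 - 3)/(-3)) = -5*(-1)*0/(2*3) = -5*0 = 0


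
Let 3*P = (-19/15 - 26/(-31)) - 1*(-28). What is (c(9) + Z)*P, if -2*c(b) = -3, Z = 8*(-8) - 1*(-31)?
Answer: -89747/310 ≈ -289.51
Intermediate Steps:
Z = -33 (Z = -64 + 31 = -33)
c(b) = 3/2 (c(b) = -½*(-3) = 3/2)
P = 12821/1395 (P = ((-19/15 - 26/(-31)) - 1*(-28))/3 = ((-19*1/15 - 26*(-1/31)) + 28)/3 = ((-19/15 + 26/31) + 28)/3 = (-199/465 + 28)/3 = (⅓)*(12821/465) = 12821/1395 ≈ 9.1907)
(c(9) + Z)*P = (3/2 - 33)*(12821/1395) = -63/2*12821/1395 = -89747/310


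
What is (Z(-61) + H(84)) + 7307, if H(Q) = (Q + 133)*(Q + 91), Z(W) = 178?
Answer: 45460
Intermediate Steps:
H(Q) = (91 + Q)*(133 + Q) (H(Q) = (133 + Q)*(91 + Q) = (91 + Q)*(133 + Q))
(Z(-61) + H(84)) + 7307 = (178 + (12103 + 84² + 224*84)) + 7307 = (178 + (12103 + 7056 + 18816)) + 7307 = (178 + 37975) + 7307 = 38153 + 7307 = 45460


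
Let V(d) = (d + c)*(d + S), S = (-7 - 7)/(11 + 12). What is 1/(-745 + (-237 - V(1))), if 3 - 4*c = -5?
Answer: -23/22613 ≈ -0.0010171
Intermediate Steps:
S = -14/23 ≈ -0.60870
c = 2 (c = 3/4 - 1/4*(-5) = 3/4 + 5/4 = 2)
V(d) = (2 + d)*(-14/23 + d) (V(d) = (d + 2)*(d - 14/23) = (2 + d)*(-14/23 + d))
1/(-745 + (-237 - V(1))) = 1/(-745 + (-237 - (-28/23 + 1**2 + (32/23)*1))) = 1/(-745 + (-237 - (-28/23 + 1 + 32/23))) = 1/(-745 + (-237 - 1*27/23)) = 1/(-745 + (-237 - 27/23)) = 1/(-745 - 5478/23) = 1/(-22613/23) = -23/22613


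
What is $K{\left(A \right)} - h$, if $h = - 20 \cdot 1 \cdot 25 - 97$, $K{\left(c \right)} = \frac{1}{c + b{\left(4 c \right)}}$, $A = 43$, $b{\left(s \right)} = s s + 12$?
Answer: $\frac{17694484}{29639} \approx 597.0$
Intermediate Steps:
$b{\left(s \right)} = 12 + s^{2}$ ($b{\left(s \right)} = s^{2} + 12 = 12 + s^{2}$)
$K{\left(c \right)} = \frac{1}{12 + c + 16 c^{2}}$ ($K{\left(c \right)} = \frac{1}{c + \left(12 + \left(4 c\right)^{2}\right)} = \frac{1}{c + \left(12 + 16 c^{2}\right)} = \frac{1}{12 + c + 16 c^{2}}$)
$h = -597$ ($h = \left(-20\right) 25 - 97 = -500 - 97 = -597$)
$K{\left(A \right)} - h = \frac{1}{12 + 43 + 16 \cdot 43^{2}} - -597 = \frac{1}{12 + 43 + 16 \cdot 1849} + 597 = \frac{1}{12 + 43 + 29584} + 597 = \frac{1}{29639} + 597 = \frac{17694484}{29639}$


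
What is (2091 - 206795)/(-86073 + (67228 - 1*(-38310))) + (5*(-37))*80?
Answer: -288286704/19465 ≈ -14811.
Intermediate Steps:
(2091 - 206795)/(-86073 + (67228 - 1*(-38310))) + (5*(-37))*80 = -204704/(-86073 + (67228 + 38310)) - 185*80 = -204704/(-86073 + 105538) - 14800 = -204704/19465 - 14800 = -288286704/19465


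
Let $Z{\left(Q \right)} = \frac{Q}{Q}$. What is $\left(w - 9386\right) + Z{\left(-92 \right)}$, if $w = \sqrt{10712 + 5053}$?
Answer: $-9385 + \sqrt{15765} \approx -9259.4$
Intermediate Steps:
$w = \sqrt{15765} \approx 125.56$
$Z{\left(Q \right)} = 1$
$\left(w - 9386\right) + Z{\left(-92 \right)} = \left(\sqrt{15765} - 9386\right) + 1 = \left(-9386 + \sqrt{15765}\right) + 1 = -9385 + \sqrt{15765}$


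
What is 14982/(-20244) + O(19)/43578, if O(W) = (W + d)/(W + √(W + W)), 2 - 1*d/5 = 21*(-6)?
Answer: -461904764/624886731 - 659*√38/14075694 ≈ -0.73947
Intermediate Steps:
d = 640 (d = 10 - 105*(-6) = 10 - 5*(-126) = 10 + 630 = 640)
O(W) = (640 + W)/(W + √2*√W) (O(W) = (W + 640)/(W + √(W + W)) = (640 + W)/(W + √(2*W)) = (640 + W)/(W + √2*√W))
14982/(-20244) + O(19)/43578 = 14982/(-20244) + ((640 + 19)/(19 + √2*√19))/43578 = 14982*(-1/20244) + (659/(19 + √38))*(1/43578) = -2497/3374 + (659/(19 + √38))*(1/43578) = -2497/3374 + 659/(43578*(19 + √38))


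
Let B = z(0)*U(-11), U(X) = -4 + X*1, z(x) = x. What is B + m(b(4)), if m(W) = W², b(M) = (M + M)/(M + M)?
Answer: 1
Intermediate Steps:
b(M) = 1 (b(M) = (2*M)/((2*M)) = (2*M)*(1/(2*M)) = 1)
U(X) = -4 + X
B = 0 (B = 0*(-4 - 11) = 0*(-15) = 0)
B + m(b(4)) = 0 + 1² = 0 + 1 = 1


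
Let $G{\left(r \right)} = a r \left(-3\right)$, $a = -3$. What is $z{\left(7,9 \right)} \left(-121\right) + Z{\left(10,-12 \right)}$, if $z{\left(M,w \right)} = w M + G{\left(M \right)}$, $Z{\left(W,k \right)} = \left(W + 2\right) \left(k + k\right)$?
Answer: $-15534$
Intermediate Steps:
$Z{\left(W,k \right)} = 2 k \left(2 + W\right)$ ($Z{\left(W,k \right)} = \left(2 + W\right) 2 k = 2 k \left(2 + W\right)$)
$G{\left(r \right)} = 9 r$ ($G{\left(r \right)} = - 3 r \left(-3\right) = 9 r$)
$z{\left(M,w \right)} = 9 M + M w$ ($z{\left(M,w \right)} = w M + 9 M = M w + 9 M = 9 M + M w$)
$z{\left(7,9 \right)} \left(-121\right) + Z{\left(10,-12 \right)} = 7 \left(9 + 9\right) \left(-121\right) + 2 \left(-12\right) \left(2 + 10\right) = 7 \cdot 18 \left(-121\right) + 2 \left(-12\right) 12 = 126 \left(-121\right) - 288 = -15246 - 288 = -15534$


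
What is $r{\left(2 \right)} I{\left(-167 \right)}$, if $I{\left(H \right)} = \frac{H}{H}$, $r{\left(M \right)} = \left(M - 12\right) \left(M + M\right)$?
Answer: $-40$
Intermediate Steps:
$r{\left(M \right)} = 2 M \left(-12 + M\right)$ ($r{\left(M \right)} = \left(-12 + M\right) 2 M = 2 M \left(-12 + M\right)$)
$I{\left(H \right)} = 1$
$r{\left(2 \right)} I{\left(-167 \right)} = 2 \cdot 2 \left(-12 + 2\right) 1 = 2 \cdot 2 \left(-10\right) 1 = \left(-40\right) 1 = -40$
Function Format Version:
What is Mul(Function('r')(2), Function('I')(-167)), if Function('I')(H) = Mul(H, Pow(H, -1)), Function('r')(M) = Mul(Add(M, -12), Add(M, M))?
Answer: -40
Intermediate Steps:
Function('r')(M) = Mul(2, M, Add(-12, M)) (Function('r')(M) = Mul(Add(-12, M), Mul(2, M)) = Mul(2, M, Add(-12, M)))
Function('I')(H) = 1
Mul(Function('r')(2), Function('I')(-167)) = Mul(Mul(2, 2, Add(-12, 2)), 1) = Mul(Mul(2, 2, -10), 1) = Mul(-40, 1) = -40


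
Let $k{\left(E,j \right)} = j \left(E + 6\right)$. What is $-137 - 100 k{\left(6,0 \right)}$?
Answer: $-137$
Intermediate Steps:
$k{\left(E,j \right)} = j \left(6 + E\right)$
$-137 - 100 k{\left(6,0 \right)} = -137 - 100 \cdot 0 \left(6 + 6\right) = -137 - 100 \cdot 0 \cdot 12 = -137 - 0 = -137 + 0 = -137$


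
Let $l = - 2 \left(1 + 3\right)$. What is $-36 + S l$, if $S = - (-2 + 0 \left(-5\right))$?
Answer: $-52$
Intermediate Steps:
$l = -8$ ($l = \left(-2\right) 4 = -8$)
$S = 2$ ($S = - (-2 + 0) = \left(-1\right) \left(-2\right) = 2$)
$-36 + S l = -36 + 2 \left(-8\right) = -36 - 16 = -52$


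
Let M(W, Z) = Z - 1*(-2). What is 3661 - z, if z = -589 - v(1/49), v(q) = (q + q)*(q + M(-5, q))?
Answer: 10204450/2401 ≈ 4250.1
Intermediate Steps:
M(W, Z) = 2 + Z (M(W, Z) = Z + 2 = 2 + Z)
v(q) = 2*q*(2 + 2*q) (v(q) = (q + q)*(q + (2 + q)) = (2*q)*(2 + 2*q) = 2*q*(2 + 2*q))
z = -1414389/2401 (z = -589 - 4*(1 + 1/49)/49 = -589 - 4*50/(49*49) = -589 - 1*200/2401 = -589 - 200/2401 = -1414389/2401 ≈ -589.08)
3661 - z = 3661 - 1*(-1414389/2401) = 3661 + 1414389/2401 = 10204450/2401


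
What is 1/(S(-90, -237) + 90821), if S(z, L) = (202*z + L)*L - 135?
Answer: 1/4455515 ≈ 2.2444e-7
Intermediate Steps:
S(z, L) = -135 + L*(L + 202*z) (S(z, L) = (L + 202*z)*L - 135 = L*(L + 202*z) - 135 = -135 + L*(L + 202*z))
1/(S(-90, -237) + 90821) = 1/((-135 + (-237)² + 202*(-237)*(-90)) + 90821) = 1/((-135 + 56169 + 4308660) + 90821) = 1/(4364694 + 90821) = 1/4455515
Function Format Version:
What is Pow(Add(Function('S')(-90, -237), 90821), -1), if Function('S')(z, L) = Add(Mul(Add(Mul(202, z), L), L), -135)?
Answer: Rational(1, 4455515) ≈ 2.2444e-7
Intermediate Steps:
Function('S')(z, L) = Add(-135, Mul(L, Add(L, Mul(202, z)))) (Function('S')(z, L) = Add(Mul(Add(L, Mul(202, z)), L), -135) = Add(Mul(L, Add(L, Mul(202, z))), -135) = Add(-135, Mul(L, Add(L, Mul(202, z)))))
Pow(Add(Function('S')(-90, -237), 90821), -1) = Pow(Add(Add(-135, Pow(-237, 2), Mul(202, -237, -90)), 90821), -1) = Pow(Add(Add(-135, 56169, 4308660), 90821), -1) = Pow(Add(4364694, 90821), -1) = Pow(4455515, -1) = Rational(1, 4455515)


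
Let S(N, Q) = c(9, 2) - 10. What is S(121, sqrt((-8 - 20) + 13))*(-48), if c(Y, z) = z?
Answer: 384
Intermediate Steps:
S(N, Q) = -8 (S(N, Q) = 2 - 10 = -8)
S(121, sqrt((-8 - 20) + 13))*(-48) = -8*(-48) = 384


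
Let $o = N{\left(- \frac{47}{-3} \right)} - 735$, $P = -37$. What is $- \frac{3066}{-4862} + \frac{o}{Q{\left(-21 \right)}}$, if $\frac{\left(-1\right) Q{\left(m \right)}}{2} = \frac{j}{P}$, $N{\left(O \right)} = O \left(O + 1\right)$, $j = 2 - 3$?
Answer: $\frac{383651549}{43758} \approx 8767.6$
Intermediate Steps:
$j = -1$ ($j = 2 - 3 = -1$)
$N{\left(O \right)} = O \left(1 + O\right)$
$o = - \frac{4265}{9}$ ($o = - \frac{47}{-3} \left(1 - \frac{47}{-3}\right) - 735 = \left(-47\right) \left(- \frac{1}{3}\right) \left(1 - - \frac{47}{3}\right) - 735 = \frac{47 \left(1 + \frac{47}{3}\right)}{3} - 735 = \frac{47}{3} \cdot \frac{50}{3} - 735 = \frac{2350}{9} - 735 = - \frac{4265}{9} \approx -473.89$)
$Q{\left(m \right)} = - \frac{2}{37}$ ($Q{\left(m \right)} = - 2 \left(- \frac{1}{-37}\right) = - 2 \left(\left(-1\right) \left(- \frac{1}{37}\right)\right) = \left(-2\right) \frac{1}{37} = - \frac{2}{37}$)
$- \frac{3066}{-4862} + \frac{o}{Q{\left(-21 \right)}} = - \frac{3066}{-4862} - \frac{4265}{9 \left(- \frac{2}{37}\right)} = \left(-3066\right) \left(- \frac{1}{4862}\right) - - \frac{157805}{18} = \frac{1533}{2431} + \frac{157805}{18} = \frac{383651549}{43758}$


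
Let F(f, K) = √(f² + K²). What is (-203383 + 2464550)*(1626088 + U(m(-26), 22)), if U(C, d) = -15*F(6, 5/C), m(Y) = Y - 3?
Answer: 3676856524696 - 33917505*√30301/29 ≈ 3.6767e+12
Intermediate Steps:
m(Y) = -3 + Y
F(f, K) = √(K² + f²)
U(C, d) = -15*√(36 + 25/C²) (U(C, d) = -15*√((5/C)² + 6²) = -15*√(25/C² + 36) = -15*√(36 + 25/C²))
(-203383 + 2464550)*(1626088 + U(m(-26), 22)) = (-203383 + 2464550)*(1626088 - 15*√(36 + 25/(-3 - 26)²)) = 2261167*(1626088 - 15*√(36 + 25/(-29)²)) = 2261167*(1626088 - 15*√(36 + 25*(1/841))) = 2261167*(1626088 - 15*√(36 + 25/841)) = 2261167*(1626088 - 15*√30301/29) = 3676856524696 - 33917505*√30301/29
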